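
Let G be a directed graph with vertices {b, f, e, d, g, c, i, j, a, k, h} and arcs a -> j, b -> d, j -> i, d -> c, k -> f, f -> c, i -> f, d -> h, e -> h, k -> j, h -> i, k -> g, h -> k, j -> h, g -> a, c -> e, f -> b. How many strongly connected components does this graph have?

{a, b, c, d, e, f, g, h, i, j, k} are all mutually reachable — one SCC of size 11.
That gives 1 strongly connected component.

1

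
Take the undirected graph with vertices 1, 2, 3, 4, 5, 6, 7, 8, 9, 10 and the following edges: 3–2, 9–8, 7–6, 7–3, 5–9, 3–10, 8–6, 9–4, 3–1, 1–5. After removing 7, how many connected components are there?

With 7 gone, the remaining components are: {1, 2, 3, 4, 5, 6, 8, 9, 10}.
That is 1 component.

1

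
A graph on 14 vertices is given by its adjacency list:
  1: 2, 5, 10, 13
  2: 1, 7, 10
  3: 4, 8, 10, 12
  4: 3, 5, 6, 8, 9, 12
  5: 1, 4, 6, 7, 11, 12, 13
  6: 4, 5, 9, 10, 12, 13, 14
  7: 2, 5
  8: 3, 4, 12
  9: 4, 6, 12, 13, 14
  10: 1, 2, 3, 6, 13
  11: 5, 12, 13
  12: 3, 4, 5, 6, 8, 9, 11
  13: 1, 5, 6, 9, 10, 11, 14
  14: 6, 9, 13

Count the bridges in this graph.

The edges on the cycle 5-13-1-10-2-7-5 are not bridges since each lies on that cycle.
Every edge lies on some cycle, so there are no bridges.

0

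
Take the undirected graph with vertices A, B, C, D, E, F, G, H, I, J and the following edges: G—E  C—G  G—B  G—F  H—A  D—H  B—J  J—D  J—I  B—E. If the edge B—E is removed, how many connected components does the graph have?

1

B and E are still connected via B-G-E, so the component count stays at 1.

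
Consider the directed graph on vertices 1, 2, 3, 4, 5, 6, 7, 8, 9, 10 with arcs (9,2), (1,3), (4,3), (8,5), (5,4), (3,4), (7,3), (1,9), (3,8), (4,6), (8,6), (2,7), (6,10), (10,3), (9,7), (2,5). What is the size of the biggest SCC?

6

{3, 4, 5, 6, 8, 10} are all mutually reachable — one SCC of size 6.
{1} is an SCC by itself.
{7} is an SCC by itself.
{9} is an SCC by itself.
{2} is an SCC by itself.
The largest has 6 vertices.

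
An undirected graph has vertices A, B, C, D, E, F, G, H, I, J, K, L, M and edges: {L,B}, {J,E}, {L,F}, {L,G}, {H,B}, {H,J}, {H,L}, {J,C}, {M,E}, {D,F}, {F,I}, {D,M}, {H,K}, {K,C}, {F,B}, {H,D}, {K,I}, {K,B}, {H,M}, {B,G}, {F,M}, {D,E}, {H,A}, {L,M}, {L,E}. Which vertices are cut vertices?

Removing H increases the component count from 1 to 2, so H is a cut vertex.
By contrast removing K leaves 1 component; it is not a cut vertex. No other vertex is a cut vertex either.

H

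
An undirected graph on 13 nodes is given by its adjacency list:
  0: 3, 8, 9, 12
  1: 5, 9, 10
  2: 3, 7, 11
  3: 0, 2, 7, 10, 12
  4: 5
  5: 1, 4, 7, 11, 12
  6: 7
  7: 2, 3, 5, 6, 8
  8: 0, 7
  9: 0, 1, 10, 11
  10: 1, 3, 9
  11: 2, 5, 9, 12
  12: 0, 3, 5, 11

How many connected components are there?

Starting from 0 we can reach 0, 1, 2, 3, 4, 5, 6, 7, 8, 9, 10, 11, 12. That is one component of size 13.
Total: 1 component.

1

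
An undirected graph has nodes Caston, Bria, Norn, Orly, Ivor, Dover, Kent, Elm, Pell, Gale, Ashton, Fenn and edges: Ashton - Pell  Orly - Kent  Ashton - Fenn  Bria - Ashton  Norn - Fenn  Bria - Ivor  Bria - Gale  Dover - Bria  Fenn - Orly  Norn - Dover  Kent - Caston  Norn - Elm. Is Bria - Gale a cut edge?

Yes

Removing Bria - Gale leaves no path between Bria and Gale: the component count goes from 1 to 2. So it is a bridge.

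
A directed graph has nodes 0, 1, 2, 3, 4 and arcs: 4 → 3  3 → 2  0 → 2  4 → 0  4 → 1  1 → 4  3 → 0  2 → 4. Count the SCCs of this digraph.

1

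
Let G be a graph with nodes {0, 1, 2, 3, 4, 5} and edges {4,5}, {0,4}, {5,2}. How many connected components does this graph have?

3 is isolated — a component by itself.
1 is isolated — a component by itself.
Starting from 0 we can reach 0, 2, 4, 5. That is one component of size 4.
Total: 3 components.

3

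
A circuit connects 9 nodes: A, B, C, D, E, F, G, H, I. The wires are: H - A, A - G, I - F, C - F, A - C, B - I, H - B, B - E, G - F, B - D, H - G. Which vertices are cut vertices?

B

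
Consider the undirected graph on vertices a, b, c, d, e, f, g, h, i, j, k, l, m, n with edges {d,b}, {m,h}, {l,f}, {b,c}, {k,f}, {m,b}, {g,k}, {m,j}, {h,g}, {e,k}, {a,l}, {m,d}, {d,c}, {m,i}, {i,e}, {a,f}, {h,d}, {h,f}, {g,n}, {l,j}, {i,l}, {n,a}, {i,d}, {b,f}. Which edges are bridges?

none

The edges on the cycle i-e-k-f-l-i are not bridges since each lies on that cycle.
Every edge lies on some cycle, so there are no bridges.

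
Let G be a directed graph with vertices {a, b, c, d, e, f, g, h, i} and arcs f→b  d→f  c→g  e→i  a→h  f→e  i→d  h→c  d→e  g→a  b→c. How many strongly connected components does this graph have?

3

{a, c, g, h} are all mutually reachable — one SCC of size 4.
{d, e, f, i} are all mutually reachable — one SCC of size 4.
{b} is an SCC by itself.
That gives 3 strongly connected components.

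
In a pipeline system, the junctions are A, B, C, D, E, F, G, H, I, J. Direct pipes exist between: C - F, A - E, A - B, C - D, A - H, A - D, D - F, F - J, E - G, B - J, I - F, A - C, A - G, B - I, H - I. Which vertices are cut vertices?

Removing A increases the component count from 1 to 2, so A is a cut vertex.
By contrast removing J leaves 1 component; it is not a cut vertex. No other vertex is a cut vertex either.

A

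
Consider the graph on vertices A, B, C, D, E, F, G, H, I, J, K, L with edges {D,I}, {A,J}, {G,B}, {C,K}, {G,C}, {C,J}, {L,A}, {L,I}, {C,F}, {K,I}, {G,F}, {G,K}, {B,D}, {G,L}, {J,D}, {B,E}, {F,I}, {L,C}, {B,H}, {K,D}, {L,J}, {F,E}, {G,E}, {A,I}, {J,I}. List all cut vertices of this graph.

B

Removing B increases the component count from 1 to 2, so B is a cut vertex.
By contrast removing E leaves 1 component; it is not a cut vertex. No other vertex is a cut vertex either.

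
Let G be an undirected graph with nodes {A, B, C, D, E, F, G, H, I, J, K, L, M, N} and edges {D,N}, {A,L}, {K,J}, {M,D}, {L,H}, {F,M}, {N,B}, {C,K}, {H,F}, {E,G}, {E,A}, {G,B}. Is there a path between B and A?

From B we can reach A, B, D, E, F, G, H, L, M, N, which includes A.

Yes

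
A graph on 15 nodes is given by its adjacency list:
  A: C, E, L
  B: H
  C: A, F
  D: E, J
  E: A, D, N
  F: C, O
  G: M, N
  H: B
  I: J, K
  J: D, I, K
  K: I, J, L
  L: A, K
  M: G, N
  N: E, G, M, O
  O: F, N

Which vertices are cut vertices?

Removing N increases the component count from 2 to 3, so N is a cut vertex.
By contrast removing A leaves 2 components; it is not a cut vertex. No other vertex is a cut vertex either.

N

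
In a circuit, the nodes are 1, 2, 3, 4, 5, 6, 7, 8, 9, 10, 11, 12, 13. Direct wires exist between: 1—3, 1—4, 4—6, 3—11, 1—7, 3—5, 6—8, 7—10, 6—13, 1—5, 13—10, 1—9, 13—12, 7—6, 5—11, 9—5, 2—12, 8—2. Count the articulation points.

1

Removing 1 increases the component count from 1 to 2, so 1 is a cut vertex.
By contrast removing 5 leaves 1 component; it is not a cut vertex. No other vertex is a cut vertex either.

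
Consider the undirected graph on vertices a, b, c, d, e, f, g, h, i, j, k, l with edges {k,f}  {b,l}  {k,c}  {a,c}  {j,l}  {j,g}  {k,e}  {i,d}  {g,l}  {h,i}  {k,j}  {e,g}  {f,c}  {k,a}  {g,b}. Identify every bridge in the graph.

d-i, h-i

The edges on the cycle g-b-l-g are not bridges since each lies on that cycle.
But removing i–d disconnects i from d; removing h–i disconnects h from i — these are bridges.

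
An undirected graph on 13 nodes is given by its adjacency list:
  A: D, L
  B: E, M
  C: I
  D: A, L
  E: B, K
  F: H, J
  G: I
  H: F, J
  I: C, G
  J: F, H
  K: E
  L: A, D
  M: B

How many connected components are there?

4

Starting from F we can reach F, H, J. That is one component of size 3.
Starting from C we can reach C, G, I. That is one component of size 3.
Starting from A we can reach A, D, L. That is one component of size 3.
Starting from B we can reach B, E, K, M. That is one component of size 4.
Total: 4 components.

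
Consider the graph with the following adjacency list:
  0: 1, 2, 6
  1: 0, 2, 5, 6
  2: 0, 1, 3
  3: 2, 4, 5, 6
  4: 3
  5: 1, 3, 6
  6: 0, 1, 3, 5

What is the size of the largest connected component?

7

Starting from 0 we can reach 0, 1, 2, 3, 4, 5, 6. That is one component of size 7.
The largest has 7 vertices.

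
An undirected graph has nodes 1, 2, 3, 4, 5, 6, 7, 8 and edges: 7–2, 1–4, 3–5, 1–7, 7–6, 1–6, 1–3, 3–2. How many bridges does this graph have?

The edges on the cycle 1-7-6-1 are not bridges since each lies on that cycle.
But removing 4–1 disconnects 4 from 1; removing 5–3 disconnects 5 from 3 — these are bridges.
That makes 2 bridges.

2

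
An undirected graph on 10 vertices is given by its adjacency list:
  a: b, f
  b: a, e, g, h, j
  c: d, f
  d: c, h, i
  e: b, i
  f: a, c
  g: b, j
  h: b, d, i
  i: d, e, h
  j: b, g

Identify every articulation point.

Removing b increases the component count from 1 to 2, so b is a cut vertex.
By contrast removing i leaves 1 component; it is not a cut vertex. No other vertex is a cut vertex either.

b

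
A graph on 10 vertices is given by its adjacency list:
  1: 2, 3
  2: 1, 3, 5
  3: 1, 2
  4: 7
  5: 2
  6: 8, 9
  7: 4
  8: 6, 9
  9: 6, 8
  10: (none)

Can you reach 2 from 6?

No

The component containing 6 is {6, 8, 9}, and 2 is not in it.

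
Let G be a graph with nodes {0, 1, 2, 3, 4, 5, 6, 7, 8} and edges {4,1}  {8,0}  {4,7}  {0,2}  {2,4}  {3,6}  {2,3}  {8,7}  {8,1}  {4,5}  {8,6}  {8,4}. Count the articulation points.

Removing 4 increases the component count from 1 to 2, so 4 is a cut vertex.
By contrast removing 0 leaves 1 component; it is not a cut vertex. No other vertex is a cut vertex either.

1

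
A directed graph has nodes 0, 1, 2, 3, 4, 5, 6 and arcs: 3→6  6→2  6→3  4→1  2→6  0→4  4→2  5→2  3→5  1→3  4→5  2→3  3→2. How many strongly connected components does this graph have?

4

{2, 3, 5, 6} are all mutually reachable — one SCC of size 4.
{1} is an SCC by itself.
{0} is an SCC by itself.
{4} is an SCC by itself.
That gives 4 strongly connected components.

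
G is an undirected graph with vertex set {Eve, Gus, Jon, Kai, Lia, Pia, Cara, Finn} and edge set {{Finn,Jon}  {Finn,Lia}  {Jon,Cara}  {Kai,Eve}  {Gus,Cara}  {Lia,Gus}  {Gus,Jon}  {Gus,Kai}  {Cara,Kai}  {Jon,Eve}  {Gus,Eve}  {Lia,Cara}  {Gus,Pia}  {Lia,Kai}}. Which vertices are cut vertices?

Gus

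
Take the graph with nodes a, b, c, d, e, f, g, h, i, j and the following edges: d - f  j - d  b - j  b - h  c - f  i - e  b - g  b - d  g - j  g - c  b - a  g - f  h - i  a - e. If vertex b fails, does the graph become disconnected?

Yes

Deleting b raises the number of components from 1 to 2, so b is a cut vertex.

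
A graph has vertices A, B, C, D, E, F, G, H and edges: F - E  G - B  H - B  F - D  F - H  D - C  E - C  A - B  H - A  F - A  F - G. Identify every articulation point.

Removing F increases the component count from 1 to 2, so F is a cut vertex.
By contrast removing E leaves 1 component; it is not a cut vertex. No other vertex is a cut vertex either.

F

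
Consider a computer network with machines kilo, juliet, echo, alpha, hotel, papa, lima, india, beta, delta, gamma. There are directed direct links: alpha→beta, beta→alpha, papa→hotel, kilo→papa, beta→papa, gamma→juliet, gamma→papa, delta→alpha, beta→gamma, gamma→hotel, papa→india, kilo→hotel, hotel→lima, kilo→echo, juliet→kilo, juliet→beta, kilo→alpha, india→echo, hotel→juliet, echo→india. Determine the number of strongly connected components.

4

{beta, kilo, papa, alpha, gamma, hotel, juliet} are all mutually reachable — one SCC of size 7.
{echo, india} are all mutually reachable — one SCC of size 2.
{lima} is an SCC by itself.
{delta} is an SCC by itself.
That gives 4 strongly connected components.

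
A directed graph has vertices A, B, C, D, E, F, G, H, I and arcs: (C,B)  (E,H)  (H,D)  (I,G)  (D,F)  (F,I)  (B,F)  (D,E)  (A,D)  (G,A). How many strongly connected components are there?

3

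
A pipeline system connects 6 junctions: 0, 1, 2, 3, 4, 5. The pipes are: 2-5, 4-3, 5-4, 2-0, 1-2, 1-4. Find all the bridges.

0-2, 3-4

The edges on the cycle 1-2-5-4-1 are not bridges since each lies on that cycle.
But removing 2-0 disconnects 2 from 0; removing 4-3 disconnects 4 from 3 — these are bridges.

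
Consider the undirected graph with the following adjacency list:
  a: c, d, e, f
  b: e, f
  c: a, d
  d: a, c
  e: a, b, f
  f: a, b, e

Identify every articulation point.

a

Removing a increases the component count from 1 to 2, so a is a cut vertex.
By contrast removing f leaves 1 component; it is not a cut vertex. No other vertex is a cut vertex either.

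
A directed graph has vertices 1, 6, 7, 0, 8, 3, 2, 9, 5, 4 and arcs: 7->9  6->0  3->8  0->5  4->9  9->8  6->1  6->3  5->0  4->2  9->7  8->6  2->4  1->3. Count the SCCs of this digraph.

4

{1, 3, 6, 8} are all mutually reachable — one SCC of size 4.
{7, 9} are all mutually reachable — one SCC of size 2.
{2, 4} are all mutually reachable — one SCC of size 2.
{0, 5} are all mutually reachable — one SCC of size 2.
That gives 4 strongly connected components.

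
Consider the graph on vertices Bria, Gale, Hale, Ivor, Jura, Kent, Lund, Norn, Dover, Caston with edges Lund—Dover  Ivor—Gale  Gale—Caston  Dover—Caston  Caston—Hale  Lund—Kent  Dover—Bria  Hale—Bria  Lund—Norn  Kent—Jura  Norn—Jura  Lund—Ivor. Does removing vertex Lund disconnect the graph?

Deleting Lund raises the number of components from 1 to 2, so Lund is a cut vertex.

Yes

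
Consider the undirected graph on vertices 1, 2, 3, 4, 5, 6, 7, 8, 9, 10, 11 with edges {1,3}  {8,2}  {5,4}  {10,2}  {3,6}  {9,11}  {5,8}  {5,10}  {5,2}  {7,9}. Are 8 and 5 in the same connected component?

Yes

From 8 we can reach 2, 4, 5, 8, 10, which includes 5.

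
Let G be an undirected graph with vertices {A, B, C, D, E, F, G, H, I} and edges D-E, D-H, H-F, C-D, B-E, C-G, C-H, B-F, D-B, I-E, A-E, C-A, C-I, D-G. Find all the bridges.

The edges on the cycle C-D-B-E-I-C are not bridges since each lies on that cycle.
Every edge lies on some cycle, so there are no bridges.

none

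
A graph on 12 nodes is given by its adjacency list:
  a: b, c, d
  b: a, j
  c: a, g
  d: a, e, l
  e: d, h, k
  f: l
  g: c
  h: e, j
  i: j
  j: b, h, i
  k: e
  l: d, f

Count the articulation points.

Removing a increases the component count from 1 to 2, so a is a cut vertex.
Removing c increases the component count from 1 to 2, so c is a cut vertex.
Removing d increases the component count from 1 to 2, so d is a cut vertex.
Likewise e, j, l are cut vertices.
By contrast removing h leaves 1 component; it is not a cut vertex. No other vertex is a cut vertex either.

6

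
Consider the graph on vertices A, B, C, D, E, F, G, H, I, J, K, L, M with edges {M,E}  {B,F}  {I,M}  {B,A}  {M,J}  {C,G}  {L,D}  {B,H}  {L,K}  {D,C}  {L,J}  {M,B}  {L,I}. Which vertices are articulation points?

B, C, D, L, M

Removing B increases the component count from 1 to 4, so B is a cut vertex.
Removing C increases the component count from 1 to 2, so C is a cut vertex.
Removing D increases the component count from 1 to 2, so D is a cut vertex.
Likewise L, M are cut vertices.
By contrast removing I leaves 1 component; it is not a cut vertex. No other vertex is a cut vertex either.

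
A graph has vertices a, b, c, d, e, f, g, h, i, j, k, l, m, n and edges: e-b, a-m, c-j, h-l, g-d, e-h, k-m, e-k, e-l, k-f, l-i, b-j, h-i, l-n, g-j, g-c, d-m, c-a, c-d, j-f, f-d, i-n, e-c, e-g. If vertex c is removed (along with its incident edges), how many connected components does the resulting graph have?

1

With c gone, the remaining components are: {a, b, d, e, f, g, h, i, j, k, l, m, n}.
That is 1 component.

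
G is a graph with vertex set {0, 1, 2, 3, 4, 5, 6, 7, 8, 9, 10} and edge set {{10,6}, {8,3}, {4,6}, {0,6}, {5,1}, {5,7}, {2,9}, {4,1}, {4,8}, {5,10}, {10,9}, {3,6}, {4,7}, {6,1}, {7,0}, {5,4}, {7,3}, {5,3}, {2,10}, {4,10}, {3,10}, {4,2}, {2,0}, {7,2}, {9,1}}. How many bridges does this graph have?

The edges on the cycle 5-4-8-3-6-10-2-7-5 are not bridges since each lies on that cycle.
Every edge lies on some cycle, so there are no bridges.

0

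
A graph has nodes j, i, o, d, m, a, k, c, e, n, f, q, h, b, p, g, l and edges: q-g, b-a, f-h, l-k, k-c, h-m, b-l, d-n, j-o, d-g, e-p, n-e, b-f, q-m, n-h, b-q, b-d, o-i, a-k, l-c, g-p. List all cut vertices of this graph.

Removing b increases the component count from 2 to 3, so b is a cut vertex.
Removing o increases the component count from 2 to 3, so o is a cut vertex.
By contrast removing q leaves 2 components; it is not a cut vertex. No other vertex is a cut vertex either.

b, o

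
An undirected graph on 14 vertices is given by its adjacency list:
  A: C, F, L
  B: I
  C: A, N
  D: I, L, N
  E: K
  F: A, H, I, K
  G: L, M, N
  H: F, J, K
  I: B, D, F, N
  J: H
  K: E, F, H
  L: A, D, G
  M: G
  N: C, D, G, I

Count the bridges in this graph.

4

The edges on the cycle I-N-D-L-A-F-I are not bridges since each lies on that cycle.
But removing J-H disconnects J from H; removing K-E disconnects K from E; removing B-I disconnects B from I; removing G-M disconnects G from M — these are bridges.
That makes 4 bridges.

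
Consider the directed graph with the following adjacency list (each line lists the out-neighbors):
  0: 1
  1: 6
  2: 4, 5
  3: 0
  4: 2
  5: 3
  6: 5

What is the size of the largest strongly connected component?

5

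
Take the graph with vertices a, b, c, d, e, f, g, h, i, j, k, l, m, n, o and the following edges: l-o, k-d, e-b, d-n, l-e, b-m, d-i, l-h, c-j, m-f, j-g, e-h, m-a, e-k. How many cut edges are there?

The edges on the cycle l-e-h-l are not bridges since each lies on that cycle.
But removing e-b disconnects e from b; removing b-m disconnects b from m; removing j-g disconnects j from g; removing m-f disconnects m from f — these are bridges.
In total 11 edges are bridges.

11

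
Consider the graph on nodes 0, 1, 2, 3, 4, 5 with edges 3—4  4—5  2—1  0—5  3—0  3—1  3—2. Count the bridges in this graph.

0

The edges on the cycle 3-2-1-3 are not bridges since each lies on that cycle.
Every edge lies on some cycle, so there are no bridges.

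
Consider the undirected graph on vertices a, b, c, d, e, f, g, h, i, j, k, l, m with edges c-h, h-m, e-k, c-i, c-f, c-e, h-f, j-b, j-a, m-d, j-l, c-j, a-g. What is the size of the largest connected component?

13

Starting from a we can reach a, b, c, d, e, f, g, h, i, j, k, l, m. That is one component of size 13.
The largest has 13 vertices.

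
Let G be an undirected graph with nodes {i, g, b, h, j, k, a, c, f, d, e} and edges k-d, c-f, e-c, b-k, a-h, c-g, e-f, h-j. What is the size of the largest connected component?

i is isolated — a component by itself.
Starting from a we can reach a, h, j. That is one component of size 3.
Starting from b we can reach b, d, k. That is one component of size 3.
Starting from c we can reach c, e, f, g. That is one component of size 4.
The largest has 4 vertices.

4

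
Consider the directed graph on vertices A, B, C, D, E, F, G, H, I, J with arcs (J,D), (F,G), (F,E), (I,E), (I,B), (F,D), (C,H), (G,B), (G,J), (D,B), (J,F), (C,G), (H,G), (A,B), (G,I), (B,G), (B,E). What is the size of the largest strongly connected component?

{B, D, F, G, I, J} are all mutually reachable — one SCC of size 6.
{C} is an SCC by itself.
{E} is an SCC by itself.
{A} is an SCC by itself.
{H} is an SCC by itself.
The largest has 6 vertices.

6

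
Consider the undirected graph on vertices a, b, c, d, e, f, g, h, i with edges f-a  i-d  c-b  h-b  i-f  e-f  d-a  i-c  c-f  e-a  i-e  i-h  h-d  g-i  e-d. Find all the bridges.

g-i

The edges on the cycle i-c-b-h-i are not bridges since each lies on that cycle.
But removing g-i disconnects g from i — this is a bridge.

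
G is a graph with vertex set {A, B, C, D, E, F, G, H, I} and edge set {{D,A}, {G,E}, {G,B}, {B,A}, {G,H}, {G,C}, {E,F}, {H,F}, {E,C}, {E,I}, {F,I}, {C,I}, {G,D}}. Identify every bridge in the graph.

The edges on the cycle G-H-F-I-C-G are not bridges since each lies on that cycle.
Every edge lies on some cycle, so there are no bridges.

none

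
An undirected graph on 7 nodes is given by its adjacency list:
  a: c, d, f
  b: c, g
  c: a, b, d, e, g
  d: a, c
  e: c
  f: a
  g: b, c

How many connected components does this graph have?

1

Starting from a we can reach a, b, c, d, e, f, g. That is one component of size 7.
Total: 1 component.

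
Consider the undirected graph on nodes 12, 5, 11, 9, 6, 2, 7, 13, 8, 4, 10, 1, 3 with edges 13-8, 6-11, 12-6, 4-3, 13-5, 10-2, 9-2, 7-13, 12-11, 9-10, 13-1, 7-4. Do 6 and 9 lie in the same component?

No

The component containing 6 is {6, 11, 12}, and 9 is not in it.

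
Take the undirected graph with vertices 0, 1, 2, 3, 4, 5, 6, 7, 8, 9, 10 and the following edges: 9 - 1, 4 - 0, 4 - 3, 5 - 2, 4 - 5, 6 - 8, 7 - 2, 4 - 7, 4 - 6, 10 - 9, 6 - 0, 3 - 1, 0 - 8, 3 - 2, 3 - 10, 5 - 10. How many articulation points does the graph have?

Removing 4 increases the component count from 1 to 2, so 4 is a cut vertex.
By contrast removing 5 leaves 1 component; it is not a cut vertex. No other vertex is a cut vertex either.

1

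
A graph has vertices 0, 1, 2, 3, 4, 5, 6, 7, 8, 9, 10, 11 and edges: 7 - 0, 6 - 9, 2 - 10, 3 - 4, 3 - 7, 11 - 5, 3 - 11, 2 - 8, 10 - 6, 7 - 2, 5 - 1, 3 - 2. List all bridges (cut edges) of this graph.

The edges on the cycle 3-7-2-3 are not bridges since each lies on that cycle.
But removing 3 - 11 disconnects 3 from 11; removing 2 - 10 disconnects 2 from 10; removing 11 - 5 disconnects 11 from 5; removing 2 - 8 disconnects 2 from 8 — these are bridges.
In total 9 edges are bridges.

0-7, 1-5, 10-2, 10-6, 11-3, 11-5, 2-8, 3-4, 6-9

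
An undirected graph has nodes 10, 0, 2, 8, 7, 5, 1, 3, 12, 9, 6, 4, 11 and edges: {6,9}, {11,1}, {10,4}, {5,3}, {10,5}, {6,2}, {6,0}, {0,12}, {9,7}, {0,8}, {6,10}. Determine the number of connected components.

2

Starting from 1 we can reach 1, 11. That is one component of size 2.
Starting from 0 we can reach 0, 2, 3, 4, 5, 6, 7, 8, 9, 10, 12. That is one component of size 11.
Total: 2 components.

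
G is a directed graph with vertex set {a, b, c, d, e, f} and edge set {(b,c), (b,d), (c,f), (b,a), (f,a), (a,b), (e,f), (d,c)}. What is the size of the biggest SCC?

{a, b, c, d, f} are all mutually reachable — one SCC of size 5.
{e} is an SCC by itself.
The largest has 5 vertices.

5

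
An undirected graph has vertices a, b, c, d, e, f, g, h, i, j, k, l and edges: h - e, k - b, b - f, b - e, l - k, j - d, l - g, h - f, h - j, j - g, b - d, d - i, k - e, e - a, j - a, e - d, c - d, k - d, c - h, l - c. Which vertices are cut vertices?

d

Removing d increases the component count from 1 to 2, so d is a cut vertex.
By contrast removing k leaves 1 component; it is not a cut vertex. No other vertex is a cut vertex either.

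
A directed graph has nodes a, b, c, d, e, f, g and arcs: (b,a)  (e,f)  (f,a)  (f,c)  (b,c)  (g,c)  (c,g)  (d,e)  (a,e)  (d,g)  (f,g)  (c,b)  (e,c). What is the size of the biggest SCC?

6

{a, b, c, e, f, g} are all mutually reachable — one SCC of size 6.
{d} is an SCC by itself.
The largest has 6 vertices.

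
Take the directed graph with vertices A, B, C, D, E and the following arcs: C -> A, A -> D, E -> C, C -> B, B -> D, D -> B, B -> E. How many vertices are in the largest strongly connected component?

5

{A, B, C, D, E} are all mutually reachable — one SCC of size 5.
The largest has 5 vertices.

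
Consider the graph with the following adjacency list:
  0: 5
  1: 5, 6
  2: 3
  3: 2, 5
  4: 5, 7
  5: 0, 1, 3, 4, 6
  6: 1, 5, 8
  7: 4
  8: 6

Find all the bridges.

The edges on the cycle 6-1-5-6 are not bridges since each lies on that cycle.
But removing 3-2 disconnects 3 from 2; removing 5-3 disconnects 5 from 3; removing 5-0 disconnects 5 from 0; removing 5-4 disconnects 5 from 4 — these are bridges.
In total 6 edges are bridges.

0-5, 2-3, 3-5, 4-5, 4-7, 6-8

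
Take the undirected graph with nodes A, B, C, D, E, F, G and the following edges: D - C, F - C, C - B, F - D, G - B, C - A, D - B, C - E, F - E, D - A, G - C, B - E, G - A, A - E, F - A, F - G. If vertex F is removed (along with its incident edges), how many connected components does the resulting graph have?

1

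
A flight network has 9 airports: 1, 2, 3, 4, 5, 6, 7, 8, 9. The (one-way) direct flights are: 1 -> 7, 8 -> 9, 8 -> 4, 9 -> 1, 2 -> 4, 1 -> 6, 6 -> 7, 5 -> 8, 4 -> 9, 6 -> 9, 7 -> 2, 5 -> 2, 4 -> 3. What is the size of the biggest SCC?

{1, 2, 4, 6, 7, 9} are all mutually reachable — one SCC of size 6.
{5} is an SCC by itself.
{8} is an SCC by itself.
{3} is an SCC by itself.
The largest has 6 vertices.

6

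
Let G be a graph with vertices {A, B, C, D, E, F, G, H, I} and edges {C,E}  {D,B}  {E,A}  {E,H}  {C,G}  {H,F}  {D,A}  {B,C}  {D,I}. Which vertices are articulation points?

C, D, E, H

Removing C increases the component count from 1 to 2, so C is a cut vertex.
Removing D increases the component count from 1 to 2, so D is a cut vertex.
Removing E increases the component count from 1 to 2, so E is a cut vertex.
Likewise H is a cut vertex.
By contrast removing I leaves 1 component; it is not a cut vertex. No other vertex is a cut vertex either.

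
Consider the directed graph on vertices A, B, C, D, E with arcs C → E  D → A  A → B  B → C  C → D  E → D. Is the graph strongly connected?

From E we can reach every vertex (A, B, C, D, E), and every vertex can reach E (A, B, C, D, E). So the whole graph is one strongly connected component.

Yes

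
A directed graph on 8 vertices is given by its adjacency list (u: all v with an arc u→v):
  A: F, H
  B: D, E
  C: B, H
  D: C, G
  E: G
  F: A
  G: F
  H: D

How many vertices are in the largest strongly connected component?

8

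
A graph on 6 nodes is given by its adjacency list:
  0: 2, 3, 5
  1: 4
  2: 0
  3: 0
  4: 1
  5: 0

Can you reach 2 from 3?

Yes

From 3 we can reach 0, 2, 3, 5, which includes 2.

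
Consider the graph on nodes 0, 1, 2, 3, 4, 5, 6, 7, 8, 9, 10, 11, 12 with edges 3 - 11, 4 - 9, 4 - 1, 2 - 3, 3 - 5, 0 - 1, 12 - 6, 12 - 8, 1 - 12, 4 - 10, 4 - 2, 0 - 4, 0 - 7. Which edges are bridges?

The edges on the cycle 0-4-1-0 are not bridges since each lies on that cycle.
But removing 11 - 3 disconnects 11 from 3; removing 4 - 10 disconnects 4 from 10; removing 1 - 12 disconnects 1 from 12; removing 5 - 3 disconnects 5 from 3 — these are bridges.
In total 10 edges are bridges.

0-7, 1-12, 10-4, 11-3, 12-6, 12-8, 2-3, 2-4, 3-5, 4-9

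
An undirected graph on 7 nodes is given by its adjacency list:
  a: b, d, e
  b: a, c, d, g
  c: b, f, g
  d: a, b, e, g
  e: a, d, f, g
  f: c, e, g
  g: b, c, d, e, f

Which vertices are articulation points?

none

Removing e, for instance, still leaves 1 component. No single vertex removal increases the component count — the graph has no articulation points.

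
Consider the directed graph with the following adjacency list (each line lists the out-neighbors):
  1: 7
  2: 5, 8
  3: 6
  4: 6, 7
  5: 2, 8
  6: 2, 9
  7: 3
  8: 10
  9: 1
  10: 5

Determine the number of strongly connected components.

{1, 3, 6, 7, 9} are all mutually reachable — one SCC of size 5.
{2, 5, 8, 10} are all mutually reachable — one SCC of size 4.
{4} is an SCC by itself.
That gives 3 strongly connected components.

3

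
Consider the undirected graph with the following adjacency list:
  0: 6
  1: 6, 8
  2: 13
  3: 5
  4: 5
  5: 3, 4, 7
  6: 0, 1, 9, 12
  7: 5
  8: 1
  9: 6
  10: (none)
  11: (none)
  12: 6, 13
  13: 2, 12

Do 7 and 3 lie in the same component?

Yes

From 7 we can reach 3, 4, 5, 7, which includes 3.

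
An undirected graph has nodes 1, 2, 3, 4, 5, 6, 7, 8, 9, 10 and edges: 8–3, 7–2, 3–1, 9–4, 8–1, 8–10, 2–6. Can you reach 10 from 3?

From 3 we can reach 1, 3, 8, 10, which includes 10.

Yes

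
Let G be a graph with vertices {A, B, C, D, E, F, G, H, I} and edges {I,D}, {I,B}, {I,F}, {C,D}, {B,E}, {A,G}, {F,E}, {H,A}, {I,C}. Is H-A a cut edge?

Yes

Removing H-A leaves no path between H and A: the component count goes from 2 to 3. So it is a bridge.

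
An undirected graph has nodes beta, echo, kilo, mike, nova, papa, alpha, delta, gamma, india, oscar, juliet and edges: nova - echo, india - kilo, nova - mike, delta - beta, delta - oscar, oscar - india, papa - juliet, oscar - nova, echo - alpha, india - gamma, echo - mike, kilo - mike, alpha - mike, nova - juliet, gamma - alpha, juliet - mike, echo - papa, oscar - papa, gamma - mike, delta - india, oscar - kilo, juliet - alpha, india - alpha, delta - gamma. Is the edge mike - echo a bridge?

After removing mike - echo, the path mike-nova-echo still connects them, so the edge is not a bridge.

No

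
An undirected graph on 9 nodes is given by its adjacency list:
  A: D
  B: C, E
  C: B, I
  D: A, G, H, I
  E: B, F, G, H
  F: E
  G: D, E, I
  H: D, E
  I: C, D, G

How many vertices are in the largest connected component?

Starting from A we can reach A, B, C, D, E, F, G, H, I. That is one component of size 9.
The largest has 9 vertices.

9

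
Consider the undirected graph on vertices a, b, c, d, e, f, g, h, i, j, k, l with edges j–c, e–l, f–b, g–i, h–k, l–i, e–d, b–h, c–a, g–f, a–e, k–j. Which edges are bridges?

The edges on the cycle g-f-b-h-k-j-c-a-e-l-i-g are not bridges since each lies on that cycle.
But removing e–d disconnects e from d — this is a bridge.

d-e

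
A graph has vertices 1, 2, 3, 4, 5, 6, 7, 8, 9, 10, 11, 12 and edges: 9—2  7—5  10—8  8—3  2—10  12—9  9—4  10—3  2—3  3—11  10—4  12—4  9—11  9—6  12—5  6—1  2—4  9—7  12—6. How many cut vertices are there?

1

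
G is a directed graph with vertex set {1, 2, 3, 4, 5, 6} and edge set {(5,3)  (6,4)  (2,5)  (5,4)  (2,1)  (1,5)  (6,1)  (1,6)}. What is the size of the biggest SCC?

2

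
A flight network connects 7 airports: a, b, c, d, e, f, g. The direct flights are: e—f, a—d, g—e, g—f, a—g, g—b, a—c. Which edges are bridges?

The edges on the cycle g-e-f-g are not bridges since each lies on that cycle.
But removing b—g disconnects b from g; removing a—c disconnects a from c; removing a—d disconnects a from d; removing a—g disconnects a from g — these are bridges.

a-c, a-d, a-g, b-g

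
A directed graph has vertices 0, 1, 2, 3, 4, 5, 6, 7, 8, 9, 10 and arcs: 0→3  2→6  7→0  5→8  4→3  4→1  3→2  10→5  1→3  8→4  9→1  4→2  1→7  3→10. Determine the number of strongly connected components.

4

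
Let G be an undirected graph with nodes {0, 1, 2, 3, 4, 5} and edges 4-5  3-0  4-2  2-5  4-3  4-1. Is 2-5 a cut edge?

After removing 2-5, the path 2-4-5 still connects them, so the edge is not a bridge.

No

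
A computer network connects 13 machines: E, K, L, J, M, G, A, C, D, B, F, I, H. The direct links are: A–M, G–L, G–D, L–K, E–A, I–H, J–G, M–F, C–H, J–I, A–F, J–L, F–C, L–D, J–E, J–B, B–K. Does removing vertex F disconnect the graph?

Deleting F leaves 1 component (was 1) (its neighbors A, C, M remain connected to each other), so F is not a cut vertex.

No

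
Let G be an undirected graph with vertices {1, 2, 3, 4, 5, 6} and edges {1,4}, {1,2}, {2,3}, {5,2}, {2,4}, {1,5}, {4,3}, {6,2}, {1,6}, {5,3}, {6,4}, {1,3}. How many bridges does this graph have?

0

The edges on the cycle 1-6-4-2-5-1 are not bridges since each lies on that cycle.
Every edge lies on some cycle, so there are no bridges.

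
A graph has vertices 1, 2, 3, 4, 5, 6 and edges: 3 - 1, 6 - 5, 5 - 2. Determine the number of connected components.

4 is isolated — a component by itself.
Starting from 1 we can reach 1, 3. That is one component of size 2.
Starting from 2 we can reach 2, 5, 6. That is one component of size 3.
Total: 3 components.

3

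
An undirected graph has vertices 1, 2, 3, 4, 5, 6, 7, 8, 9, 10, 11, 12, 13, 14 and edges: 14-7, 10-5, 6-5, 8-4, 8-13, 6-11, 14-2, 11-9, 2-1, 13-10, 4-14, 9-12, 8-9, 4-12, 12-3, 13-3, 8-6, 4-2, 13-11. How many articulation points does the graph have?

3

Removing 2 increases the component count from 1 to 2, so 2 is a cut vertex.
Removing 4 increases the component count from 1 to 2, so 4 is a cut vertex.
Removing 14 increases the component count from 1 to 2, so 14 is a cut vertex.
By contrast removing 7 leaves 1 component; it is not a cut vertex. No other vertex is a cut vertex either.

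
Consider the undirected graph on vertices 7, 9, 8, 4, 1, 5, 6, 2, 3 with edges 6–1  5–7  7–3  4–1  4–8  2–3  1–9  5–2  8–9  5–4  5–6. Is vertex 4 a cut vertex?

No

Deleting 4 leaves 1 component (was 1) (its neighbors 1, 5, 8 remain connected to each other), so 4 is not a cut vertex.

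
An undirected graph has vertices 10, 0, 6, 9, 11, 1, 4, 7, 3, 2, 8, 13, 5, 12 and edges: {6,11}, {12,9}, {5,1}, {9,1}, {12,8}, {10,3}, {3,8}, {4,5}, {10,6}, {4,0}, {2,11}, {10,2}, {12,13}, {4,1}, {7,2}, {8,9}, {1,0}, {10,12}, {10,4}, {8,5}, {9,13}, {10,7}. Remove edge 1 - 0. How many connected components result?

1

1 and 0 are still connected via 1-4-0, so the component count stays at 1.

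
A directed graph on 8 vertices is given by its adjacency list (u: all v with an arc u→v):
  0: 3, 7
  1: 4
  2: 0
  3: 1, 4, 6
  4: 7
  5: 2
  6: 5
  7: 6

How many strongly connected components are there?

{0, 1, 2, 3, 4, 5, 6, 7} are all mutually reachable — one SCC of size 8.
That gives 1 strongly connected component.

1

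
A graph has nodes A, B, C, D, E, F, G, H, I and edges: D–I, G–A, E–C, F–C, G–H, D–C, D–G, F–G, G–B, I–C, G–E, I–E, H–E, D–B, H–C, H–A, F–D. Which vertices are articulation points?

none

Removing I, for instance, still leaves 1 component. No single vertex removal increases the component count — the graph has no articulation points.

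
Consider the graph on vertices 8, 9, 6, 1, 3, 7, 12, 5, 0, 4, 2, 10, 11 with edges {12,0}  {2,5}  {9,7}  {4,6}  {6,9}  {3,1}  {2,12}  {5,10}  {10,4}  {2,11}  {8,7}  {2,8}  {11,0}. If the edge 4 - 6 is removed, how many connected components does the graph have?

2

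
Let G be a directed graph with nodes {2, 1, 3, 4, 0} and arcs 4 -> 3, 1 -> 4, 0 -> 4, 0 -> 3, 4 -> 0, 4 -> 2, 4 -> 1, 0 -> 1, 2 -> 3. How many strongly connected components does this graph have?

3

{0, 1, 4} are all mutually reachable — one SCC of size 3.
{2} is an SCC by itself.
{3} is an SCC by itself.
That gives 3 strongly connected components.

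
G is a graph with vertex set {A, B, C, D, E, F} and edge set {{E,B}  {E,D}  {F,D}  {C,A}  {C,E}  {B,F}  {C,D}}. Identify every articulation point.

Removing C increases the component count from 1 to 2, so C is a cut vertex.
By contrast removing A leaves 1 component; it is not a cut vertex. No other vertex is a cut vertex either.

C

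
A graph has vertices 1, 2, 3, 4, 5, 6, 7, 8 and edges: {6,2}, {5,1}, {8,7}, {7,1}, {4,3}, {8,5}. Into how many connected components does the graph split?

Starting from 2 we can reach 2, 6. That is one component of size 2.
Starting from 3 we can reach 3, 4. That is one component of size 2.
Starting from 1 we can reach 1, 5, 7, 8. That is one component of size 4.
Total: 3 components.

3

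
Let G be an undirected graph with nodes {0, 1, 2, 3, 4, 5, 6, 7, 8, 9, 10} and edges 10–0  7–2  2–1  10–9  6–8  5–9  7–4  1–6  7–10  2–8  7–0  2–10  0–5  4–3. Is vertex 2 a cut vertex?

Deleting 2 raises the number of components from 1 to 2, so 2 is a cut vertex.

Yes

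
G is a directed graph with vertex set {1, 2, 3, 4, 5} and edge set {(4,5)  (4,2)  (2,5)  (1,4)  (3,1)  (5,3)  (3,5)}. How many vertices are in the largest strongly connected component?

5

{1, 2, 3, 4, 5} are all mutually reachable — one SCC of size 5.
The largest has 5 vertices.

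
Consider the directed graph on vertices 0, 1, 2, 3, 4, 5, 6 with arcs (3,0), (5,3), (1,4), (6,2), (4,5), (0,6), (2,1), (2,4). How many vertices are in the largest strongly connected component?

{0, 1, 2, 3, 4, 5, 6} are all mutually reachable — one SCC of size 7.
The largest has 7 vertices.

7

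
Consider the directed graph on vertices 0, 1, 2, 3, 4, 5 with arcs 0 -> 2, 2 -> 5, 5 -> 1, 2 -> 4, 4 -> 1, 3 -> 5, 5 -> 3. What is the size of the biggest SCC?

{3, 5} are all mutually reachable — one SCC of size 2.
{2} is an SCC by itself.
{4} is an SCC by itself.
{1} is an SCC by itself.
{0} is an SCC by itself.
The largest has 2 vertices.

2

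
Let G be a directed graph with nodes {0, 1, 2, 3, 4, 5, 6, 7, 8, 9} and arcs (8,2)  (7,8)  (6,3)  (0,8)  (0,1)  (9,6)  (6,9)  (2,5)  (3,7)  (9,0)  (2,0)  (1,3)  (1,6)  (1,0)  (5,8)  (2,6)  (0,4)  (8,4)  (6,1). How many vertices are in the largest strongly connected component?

{0, 1, 2, 3, 5, 6, 7, 8, 9} are all mutually reachable — one SCC of size 9.
{4} is an SCC by itself.
The largest has 9 vertices.

9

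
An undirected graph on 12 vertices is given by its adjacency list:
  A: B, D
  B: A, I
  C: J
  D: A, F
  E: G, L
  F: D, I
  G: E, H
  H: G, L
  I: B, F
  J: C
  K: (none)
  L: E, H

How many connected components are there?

4

K is isolated — a component by itself.
Starting from C we can reach C, J. That is one component of size 2.
Starting from E we can reach E, G, H, L. That is one component of size 4.
Starting from A we can reach A, B, D, F, I. That is one component of size 5.
Total: 4 components.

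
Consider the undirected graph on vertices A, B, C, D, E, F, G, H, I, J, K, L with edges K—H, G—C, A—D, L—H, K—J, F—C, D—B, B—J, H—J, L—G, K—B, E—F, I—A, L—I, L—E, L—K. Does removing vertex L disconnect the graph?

Deleting L raises the number of components from 1 to 2, so L is a cut vertex.

Yes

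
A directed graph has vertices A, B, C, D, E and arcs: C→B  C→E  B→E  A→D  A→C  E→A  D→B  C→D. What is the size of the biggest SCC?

5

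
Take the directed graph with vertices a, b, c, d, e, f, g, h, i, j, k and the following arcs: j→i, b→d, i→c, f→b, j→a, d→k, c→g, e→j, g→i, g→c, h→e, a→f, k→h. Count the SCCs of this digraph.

{a, b, d, e, f, h, j, k} are all mutually reachable — one SCC of size 8.
{c, g, i} are all mutually reachable — one SCC of size 3.
That gives 2 strongly connected components.

2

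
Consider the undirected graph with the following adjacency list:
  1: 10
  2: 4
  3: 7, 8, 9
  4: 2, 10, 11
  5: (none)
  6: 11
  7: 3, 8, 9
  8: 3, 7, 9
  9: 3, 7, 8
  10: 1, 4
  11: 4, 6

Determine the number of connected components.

5 is isolated — a component by itself.
Starting from 3 we can reach 3, 7, 8, 9. That is one component of size 4.
Starting from 1 we can reach 1, 2, 4, 6, 10, 11. That is one component of size 6.
Total: 3 components.

3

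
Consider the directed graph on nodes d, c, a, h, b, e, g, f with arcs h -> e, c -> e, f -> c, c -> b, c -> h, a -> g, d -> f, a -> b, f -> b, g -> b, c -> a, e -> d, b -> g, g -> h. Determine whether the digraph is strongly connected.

Yes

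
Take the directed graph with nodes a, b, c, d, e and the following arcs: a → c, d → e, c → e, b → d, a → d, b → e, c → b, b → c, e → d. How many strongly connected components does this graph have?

{d, e} are all mutually reachable — one SCC of size 2.
{b, c} are all mutually reachable — one SCC of size 2.
{a} is an SCC by itself.
That gives 3 strongly connected components.

3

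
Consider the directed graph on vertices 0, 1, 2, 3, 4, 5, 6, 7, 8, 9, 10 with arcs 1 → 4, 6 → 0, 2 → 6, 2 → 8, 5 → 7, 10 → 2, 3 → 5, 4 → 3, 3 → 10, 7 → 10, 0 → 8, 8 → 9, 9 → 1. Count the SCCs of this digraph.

1

{0, 1, 2, 3, 4, 5, 6, 7, 8, 9, 10} are all mutually reachable — one SCC of size 11.
That gives 1 strongly connected component.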